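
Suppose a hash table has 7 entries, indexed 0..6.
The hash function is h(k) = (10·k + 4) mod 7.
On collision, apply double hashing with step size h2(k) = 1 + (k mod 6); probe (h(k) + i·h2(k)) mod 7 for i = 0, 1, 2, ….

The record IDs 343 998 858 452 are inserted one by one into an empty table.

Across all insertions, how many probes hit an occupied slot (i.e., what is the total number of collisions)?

2

343: h=4 → slot 4
998: h=2 → slot 2
858: h=2, h2=1, probe 2,3 → slot 3
452: h=2, h2=3, probe 2,5 → slot 5
Table: [∅, ∅, 998, 858, 343, 452, ∅]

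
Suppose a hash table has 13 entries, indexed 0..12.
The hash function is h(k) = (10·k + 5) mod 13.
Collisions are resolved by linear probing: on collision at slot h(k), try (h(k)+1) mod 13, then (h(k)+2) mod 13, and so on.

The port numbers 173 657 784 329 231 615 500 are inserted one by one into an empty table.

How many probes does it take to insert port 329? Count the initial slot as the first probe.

3

173 hashes to 6; slot 6 is free => place at 6.
657 hashes to 10; slot 10 is free => place at 10.
784 hashes to 6; 6 taken => place at 7.
329 hashes to 6; 6,7 taken => place at 8.
231 hashes to 1; slot 1 is free => place at 1.
615 hashes to 6; 6,7,8 taken => place at 9.
500 hashes to 0; slot 0 is free => place at 0.
Table: [500, 231, ∅, ∅, ∅, ∅, 173, 784, 329, 615, 657, ∅, ∅]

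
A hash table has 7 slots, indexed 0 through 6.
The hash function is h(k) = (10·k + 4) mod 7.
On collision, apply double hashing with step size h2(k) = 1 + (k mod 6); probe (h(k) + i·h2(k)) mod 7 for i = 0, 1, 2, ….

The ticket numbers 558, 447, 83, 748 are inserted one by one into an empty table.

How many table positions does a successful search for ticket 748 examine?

2

558: h=5 => slot 5
447: h=1 => slot 1
83: h=1, h2=6, probe 1,0 => slot 0
748: h=1, h2=5, probe 1,6 => slot 6
Table: [83, 447, ., ., ., 558, 748]
Lookup 748: h=1, h2=5, probe 1,6 → found at 6.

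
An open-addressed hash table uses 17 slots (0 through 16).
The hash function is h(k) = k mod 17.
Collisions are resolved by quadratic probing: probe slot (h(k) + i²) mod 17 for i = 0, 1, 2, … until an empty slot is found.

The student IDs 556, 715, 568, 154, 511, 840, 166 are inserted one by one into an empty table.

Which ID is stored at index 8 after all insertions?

556 hashes to 12; slot 12 is free => place at 12.
715 hashes to 1; slot 1 is free => place at 1.
568 hashes to 7; slot 7 is free => place at 7.
154 hashes to 1; 1 taken => place at 2.
511 hashes to 1; 1,2 taken => place at 5.
840 hashes to 7; 7 taken => place at 8.
166 hashes to 13; slot 13 is free => place at 13.
Table: [., 715, 154, ., ., 511, ., 568, 840, ., ., ., 556, 166, ., ., .]

840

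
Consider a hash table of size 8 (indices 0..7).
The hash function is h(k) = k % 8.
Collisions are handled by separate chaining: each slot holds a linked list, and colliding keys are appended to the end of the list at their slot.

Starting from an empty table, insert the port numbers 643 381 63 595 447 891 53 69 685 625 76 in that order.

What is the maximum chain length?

643 -> bucket 3
381 -> bucket 5
63 -> bucket 7
595 -> bucket 3 (collision)
447 -> bucket 7 (collision)
891 -> bucket 3 (collision)
53 -> bucket 5 (collision)
69 -> bucket 5 (collision)
685 -> bucket 5 (collision)
625 -> bucket 1
76 -> bucket 4
Final buckets:
0: -
1: 625
2: -
3: 643 -> 595 -> 891
4: 76
5: 381 -> 53 -> 69 -> 685
6: -
7: 63 -> 447

4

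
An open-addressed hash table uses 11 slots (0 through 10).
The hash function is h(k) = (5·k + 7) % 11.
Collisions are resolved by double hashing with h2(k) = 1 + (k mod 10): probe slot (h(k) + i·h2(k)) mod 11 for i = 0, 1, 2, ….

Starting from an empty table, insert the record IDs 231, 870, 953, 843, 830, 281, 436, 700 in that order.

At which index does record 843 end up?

2

231 hashes to 7; slot 7 is free → place at 7.
870 hashes to 1; slot 1 is free → place at 1.
953 hashes to 9; slot 9 is free → place at 9.
843 hashes to 9, h2=4; 9 taken → place at 2.
830 hashes to 10; slot 10 is free → place at 10.
281 hashes to 4; slot 4 is free → place at 4.
436 hashes to 9, h2=7; 9 taken → place at 5.
700 hashes to 9, h2=1; 9,10 taken → place at 0.
Table: [700, 870, 843, ., 281, 436, ., 231, ., 953, 830]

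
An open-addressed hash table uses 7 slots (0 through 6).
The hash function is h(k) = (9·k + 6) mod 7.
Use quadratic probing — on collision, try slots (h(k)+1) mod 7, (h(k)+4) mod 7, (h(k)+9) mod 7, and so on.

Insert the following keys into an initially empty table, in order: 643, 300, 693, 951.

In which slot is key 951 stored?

1

643 hashes to 4; slot 4 is free => place at 4.
300 hashes to 4; 4 taken => place at 5.
693 hashes to 6; slot 6 is free => place at 6.
951 hashes to 4; 4,5 taken => place at 1.
Table: [., 951, ., ., 643, 300, 693]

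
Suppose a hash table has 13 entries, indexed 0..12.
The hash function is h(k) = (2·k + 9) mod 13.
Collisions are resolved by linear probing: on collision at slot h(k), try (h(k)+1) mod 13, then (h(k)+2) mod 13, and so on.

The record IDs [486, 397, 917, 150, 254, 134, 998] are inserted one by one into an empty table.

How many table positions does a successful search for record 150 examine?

486: h=6 -> slot 6
397: h=10 -> slot 10
917: h=10, probe 10,11 -> slot 11
150: h=10, probe 10,11,12 -> slot 12
254: h=10, probe 10,11,12,0 -> slot 0
134: h=4 -> slot 4
998: h=3 -> slot 3
Table: [254, _, _, 998, 134, _, 486, _, _, _, 397, 917, 150]
Lookup 150: h=10, probe 10,11,12 → found at 12.

3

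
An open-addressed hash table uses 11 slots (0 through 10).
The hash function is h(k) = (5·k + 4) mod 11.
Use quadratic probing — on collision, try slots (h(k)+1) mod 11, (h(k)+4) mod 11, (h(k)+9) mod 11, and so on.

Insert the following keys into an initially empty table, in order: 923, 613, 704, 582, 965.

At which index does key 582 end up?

3

Insert 923: h=10, slot 10 empty => index 10.
Insert 613: h=0, slot 0 empty => index 0.
Insert 704: h=4, slot 4 empty => index 4.
Insert 582: h=10, slots 10,0 occupied => index 3.
Insert 965: h=0, slot 0 occupied => index 1.
Table: [613, 965, _, 582, 704, _, _, _, _, _, 923]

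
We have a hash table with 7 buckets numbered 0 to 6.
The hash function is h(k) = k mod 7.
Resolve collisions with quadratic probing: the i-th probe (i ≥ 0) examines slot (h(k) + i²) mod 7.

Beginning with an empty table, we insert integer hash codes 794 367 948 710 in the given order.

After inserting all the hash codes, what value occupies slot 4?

794: h=3 => slot 3
367: h=3, probe 3,4 => slot 4
948: h=3, probe 3,4,0 => slot 0
710: h=3, probe 3,4,0,5 => slot 5
Table: [948, -, -, 794, 367, 710, -]

367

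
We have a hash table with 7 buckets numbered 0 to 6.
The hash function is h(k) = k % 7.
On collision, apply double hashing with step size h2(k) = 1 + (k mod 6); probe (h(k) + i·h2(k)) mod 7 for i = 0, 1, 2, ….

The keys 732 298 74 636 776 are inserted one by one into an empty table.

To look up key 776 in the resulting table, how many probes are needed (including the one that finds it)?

732 hashes to 4; slot 4 is free => place at 4.
298 hashes to 4, h2=5; 4 taken => place at 2.
74 hashes to 4, h2=3; 4 taken => place at 0.
636 hashes to 6; slot 6 is free => place at 6.
776 hashes to 6, h2=3; 6,2 taken => place at 5.
Table: [74, —, 298, —, 732, 776, 636]
Lookup 776: h=6, h2=3, probe 6,2,5 → found at 5.

3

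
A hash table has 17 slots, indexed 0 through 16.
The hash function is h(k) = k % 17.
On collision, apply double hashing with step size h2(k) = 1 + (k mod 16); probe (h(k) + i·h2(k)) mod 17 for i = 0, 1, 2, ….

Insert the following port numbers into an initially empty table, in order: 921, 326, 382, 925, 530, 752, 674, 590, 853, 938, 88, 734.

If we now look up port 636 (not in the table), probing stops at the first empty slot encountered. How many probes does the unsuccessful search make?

Insert 921: h=3, slot 3 empty -> index 3.
Insert 326: h=3, h2=7, slot 3 occupied -> index 10.
Insert 382: h=8, slot 8 empty -> index 8.
Insert 925: h=7, slot 7 empty -> index 7.
Insert 530: h=3, h2=3, slot 3 occupied -> index 6.
Insert 752: h=4, slot 4 empty -> index 4.
Insert 674: h=11, slot 11 empty -> index 11.
Insert 590: h=12, slot 12 empty -> index 12.
Insert 853: h=3, h2=6, slot 3 occupied -> index 9.
Insert 938: h=3, h2=11, slot 3 occupied -> index 14.
Insert 88: h=3, h2=9, slots 3,12,4 occupied -> index 13.
Insert 734: h=3, h2=15, slot 3 occupied -> index 1.
Table: [., 734, ., 921, 752, ., 530, 925, 382, 853, 326, 674, 590, 88, 938, ., .]
Lookup 636: h=7, h2=13, probe 7,3,16 → slot 16 empty, not found.

3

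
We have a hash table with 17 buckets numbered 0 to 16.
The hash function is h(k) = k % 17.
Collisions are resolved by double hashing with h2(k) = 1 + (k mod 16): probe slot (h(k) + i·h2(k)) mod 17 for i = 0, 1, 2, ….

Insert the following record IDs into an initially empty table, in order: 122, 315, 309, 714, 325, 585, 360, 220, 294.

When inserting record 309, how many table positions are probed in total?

122 hashes to 3; slot 3 is free → place at 3.
315 hashes to 9; slot 9 is free → place at 9.
309 hashes to 3, h2=6; 3,9 taken → place at 15.
714 hashes to 0; slot 0 is free → place at 0.
325 hashes to 2; slot 2 is free → place at 2.
585 hashes to 7; slot 7 is free → place at 7.
360 hashes to 3, h2=9; 3 taken → place at 12.
220 hashes to 16; slot 16 is free → place at 16.
294 hashes to 5; slot 5 is free → place at 5.
Table: [714, —, 325, 122, —, 294, —, 585, —, 315, —, —, 360, —, —, 309, 220]

3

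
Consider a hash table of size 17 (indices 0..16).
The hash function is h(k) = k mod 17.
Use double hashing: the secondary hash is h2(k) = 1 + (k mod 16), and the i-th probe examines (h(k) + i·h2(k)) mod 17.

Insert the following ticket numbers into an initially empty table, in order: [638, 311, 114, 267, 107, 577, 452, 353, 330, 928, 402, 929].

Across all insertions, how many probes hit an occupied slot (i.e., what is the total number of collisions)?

7

638: h=9 -> slot 9
311: h=5 -> slot 5
114: h=12 -> slot 12
267: h=12, h2=12, probe 12,7 -> slot 7
107: h=5, h2=12, probe 5,0 -> slot 0
577: h=16 -> slot 16
452: h=10 -> slot 10
353: h=13 -> slot 13
330: h=7, h2=11, probe 7,1 -> slot 1
928: h=10, h2=1, probe 10,11 -> slot 11
402: h=11, h2=3, probe 11,14 -> slot 14
929: h=11, h2=2, probe 11,13,15 -> slot 15
Table: [107, 330, _, _, _, 311, _, 267, _, 638, 452, 928, 114, 353, 402, 929, 577]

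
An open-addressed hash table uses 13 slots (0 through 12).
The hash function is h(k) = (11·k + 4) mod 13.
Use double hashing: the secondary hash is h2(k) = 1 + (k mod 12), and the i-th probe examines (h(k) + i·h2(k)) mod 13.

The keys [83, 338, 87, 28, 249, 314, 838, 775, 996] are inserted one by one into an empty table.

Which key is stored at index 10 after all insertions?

Insert 83: h=7, slot 7 empty -> index 7.
Insert 338: h=4, slot 4 empty -> index 4.
Insert 87: h=12, slot 12 empty -> index 12.
Insert 28: h=0, slot 0 empty -> index 0.
Insert 249: h=0, h2=10, slot 0 occupied -> index 10.
Insert 314: h=0, h2=3, slot 0 occupied -> index 3.
Insert 838: h=5, slot 5 empty -> index 5.
Insert 775: h=1, slot 1 empty -> index 1.
Insert 996: h=1, h2=1, slot 1 occupied -> index 2.
Table: [28, 775, 996, 314, 338, 838, ., 83, ., ., 249, ., 87]

249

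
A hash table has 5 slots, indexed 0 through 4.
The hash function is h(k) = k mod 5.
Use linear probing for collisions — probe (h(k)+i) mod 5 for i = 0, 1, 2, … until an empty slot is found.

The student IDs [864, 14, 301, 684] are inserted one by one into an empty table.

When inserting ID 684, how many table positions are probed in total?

4

Insert 864: h=4, slot 4 empty → index 4.
Insert 14: h=4, slot 4 occupied → index 0.
Insert 301: h=1, slot 1 empty → index 1.
Insert 684: h=4, slots 4,0,1 occupied → index 2.
Table: [14, 301, 684, -, 864]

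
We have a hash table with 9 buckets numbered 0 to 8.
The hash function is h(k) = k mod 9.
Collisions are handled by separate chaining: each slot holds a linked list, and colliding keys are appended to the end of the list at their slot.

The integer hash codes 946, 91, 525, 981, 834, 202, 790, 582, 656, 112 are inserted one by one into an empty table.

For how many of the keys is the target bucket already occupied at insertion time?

Insert 946: h=1, bucket 1 empty -> new chain.
Insert 91: h=1, bucket 1 nonempty -> append to chain.
Insert 525: h=3, bucket 3 empty -> new chain.
Insert 981: h=0, bucket 0 empty -> new chain.
Insert 834: h=6, bucket 6 empty -> new chain.
Insert 202: h=4, bucket 4 empty -> new chain.
Insert 790: h=7, bucket 7 empty -> new chain.
Insert 582: h=6, bucket 6 nonempty -> append to chain.
Insert 656: h=8, bucket 8 empty -> new chain.
Insert 112: h=4, bucket 4 nonempty -> append to chain.
Final buckets:
0: 981
1: 946 -> 91
2: _
3: 525
4: 202 -> 112
5: _
6: 834 -> 582
7: 790
8: 656

3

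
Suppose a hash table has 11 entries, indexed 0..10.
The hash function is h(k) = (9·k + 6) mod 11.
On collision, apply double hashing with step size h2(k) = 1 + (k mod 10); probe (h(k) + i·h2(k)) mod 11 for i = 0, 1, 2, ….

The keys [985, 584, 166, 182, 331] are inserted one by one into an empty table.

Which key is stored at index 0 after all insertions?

Insert 985: h=5, slot 5 empty => index 5.
Insert 584: h=4, slot 4 empty => index 4.
Insert 166: h=4, h2=7, slot 4 occupied => index 0.
Insert 182: h=5, h2=3, slot 5 occupied => index 8.
Insert 331: h=4, h2=2, slot 4 occupied => index 6.
Table: [166, ., ., ., 584, 985, 331, ., 182, ., .]

166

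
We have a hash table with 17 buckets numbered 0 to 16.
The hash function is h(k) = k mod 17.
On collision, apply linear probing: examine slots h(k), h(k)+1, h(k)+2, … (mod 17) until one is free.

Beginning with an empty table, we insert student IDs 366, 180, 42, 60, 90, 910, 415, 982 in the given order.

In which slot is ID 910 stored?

366: h=9 => slot 9
180: h=10 => slot 10
42: h=8 => slot 8
60: h=9, probe 9,10,11 => slot 11
90: h=5 => slot 5
910: h=9, probe 9,10,11,12 => slot 12
415: h=7 => slot 7
982: h=13 => slot 13
Table: [—, —, —, —, —, 90, —, 415, 42, 366, 180, 60, 910, 982, —, —, —]

12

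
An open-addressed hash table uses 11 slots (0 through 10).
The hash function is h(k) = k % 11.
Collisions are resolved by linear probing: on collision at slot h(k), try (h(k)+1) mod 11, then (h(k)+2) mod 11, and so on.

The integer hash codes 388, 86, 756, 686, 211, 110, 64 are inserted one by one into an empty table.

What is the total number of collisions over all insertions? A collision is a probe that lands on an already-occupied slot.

1

388: h=3 => slot 3
86: h=9 => slot 9
756: h=8 => slot 8
686: h=4 => slot 4
211: h=2 => slot 2
110: h=0 => slot 0
64: h=9, probe 9,10 => slot 10
Table: [110, _, 211, 388, 686, _, _, _, 756, 86, 64]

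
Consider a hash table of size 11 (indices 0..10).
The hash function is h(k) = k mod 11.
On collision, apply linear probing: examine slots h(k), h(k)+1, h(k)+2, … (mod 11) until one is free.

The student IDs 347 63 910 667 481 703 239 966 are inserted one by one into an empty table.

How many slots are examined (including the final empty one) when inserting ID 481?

3

Insert 347: h=6, slot 6 empty => index 6.
Insert 63: h=8, slot 8 empty => index 8.
Insert 910: h=8, slot 8 occupied => index 9.
Insert 667: h=7, slot 7 empty => index 7.
Insert 481: h=8, slots 8,9 occupied => index 10.
Insert 703: h=10, slot 10 occupied => index 0.
Insert 239: h=8, slots 8,9,10,0 occupied => index 1.
Insert 966: h=9, slots 9,10,0,1 occupied => index 2.
Table: [703, 239, 966, ∅, ∅, ∅, 347, 667, 63, 910, 481]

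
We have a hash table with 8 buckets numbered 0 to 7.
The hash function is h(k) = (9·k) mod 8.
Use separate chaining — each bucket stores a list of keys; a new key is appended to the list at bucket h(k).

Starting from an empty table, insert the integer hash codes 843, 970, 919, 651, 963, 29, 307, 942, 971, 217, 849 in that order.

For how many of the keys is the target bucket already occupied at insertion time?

Insert 843: h=3, bucket 3 empty → new chain.
Insert 970: h=2, bucket 2 empty → new chain.
Insert 919: h=7, bucket 7 empty → new chain.
Insert 651: h=3, bucket 3 nonempty → append to chain.
Insert 963: h=3, bucket 3 nonempty → append to chain.
Insert 29: h=5, bucket 5 empty → new chain.
Insert 307: h=3, bucket 3 nonempty → append to chain.
Insert 942: h=6, bucket 6 empty → new chain.
Insert 971: h=3, bucket 3 nonempty → append to chain.
Insert 217: h=1, bucket 1 empty → new chain.
Insert 849: h=1, bucket 1 nonempty → append to chain.
Final buckets:
0: ∅
1: 217 -> 849
2: 970
3: 843 -> 651 -> 963 -> 307 -> 971
4: ∅
5: 29
6: 942
7: 919

5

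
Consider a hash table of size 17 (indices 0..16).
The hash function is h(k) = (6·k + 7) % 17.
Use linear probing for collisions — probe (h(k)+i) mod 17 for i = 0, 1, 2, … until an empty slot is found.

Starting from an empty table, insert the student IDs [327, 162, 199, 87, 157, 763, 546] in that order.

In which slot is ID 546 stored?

3

327: h=14 => slot 14
162: h=10 => slot 10
199: h=11 => slot 11
87: h=2 => slot 2
157: h=14, probe 14,15 => slot 15
763: h=12 => slot 12
546: h=2, probe 2,3 => slot 3
Table: [∅, ∅, 87, 546, ∅, ∅, ∅, ∅, ∅, ∅, 162, 199, 763, ∅, 327, 157, ∅]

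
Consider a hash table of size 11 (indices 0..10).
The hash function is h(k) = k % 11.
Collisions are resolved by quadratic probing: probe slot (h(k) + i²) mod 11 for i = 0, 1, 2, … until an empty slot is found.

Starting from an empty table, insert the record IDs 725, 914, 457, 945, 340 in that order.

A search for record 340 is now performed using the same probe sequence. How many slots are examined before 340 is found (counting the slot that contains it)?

3

725: h=10 -> slot 10
914: h=1 -> slot 1
457: h=6 -> slot 6
945: h=10, probe 10,0 -> slot 0
340: h=10, probe 10,0,3 -> slot 3
Table: [945, 914, ∅, 340, ∅, ∅, 457, ∅, ∅, ∅, 725]
Lookup 340: h=10, probe 10,0,3 → found at 3.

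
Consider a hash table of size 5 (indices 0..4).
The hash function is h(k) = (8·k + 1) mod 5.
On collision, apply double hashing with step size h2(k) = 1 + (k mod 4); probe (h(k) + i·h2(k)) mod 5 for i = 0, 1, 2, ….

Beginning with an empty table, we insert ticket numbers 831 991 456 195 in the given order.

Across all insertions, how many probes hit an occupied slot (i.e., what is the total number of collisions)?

2

Insert 831: h=4, slot 4 empty -> index 4.
Insert 991: h=4, h2=4, slot 4 occupied -> index 3.
Insert 456: h=4, h2=1, slot 4 occupied -> index 0.
Insert 195: h=1, slot 1 empty -> index 1.
Table: [456, 195, —, 991, 831]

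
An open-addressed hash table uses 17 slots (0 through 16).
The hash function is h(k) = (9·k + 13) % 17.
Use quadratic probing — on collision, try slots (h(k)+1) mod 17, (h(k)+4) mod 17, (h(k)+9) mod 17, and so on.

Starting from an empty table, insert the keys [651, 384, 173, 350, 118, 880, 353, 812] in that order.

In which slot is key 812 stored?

15

651 hashes to 7; slot 7 is free -> place at 7.
384 hashes to 1; slot 1 is free -> place at 1.
173 hashes to 6; slot 6 is free -> place at 6.
350 hashes to 1; 1 taken -> place at 2.
118 hashes to 4; slot 4 is free -> place at 4.
880 hashes to 11; slot 11 is free -> place at 11.
353 hashes to 11; 11 taken -> place at 12.
812 hashes to 11; 11,12 taken -> place at 15.
Table: [-, 384, 350, -, 118, -, 173, 651, -, -, -, 880, 353, -, -, 812, -]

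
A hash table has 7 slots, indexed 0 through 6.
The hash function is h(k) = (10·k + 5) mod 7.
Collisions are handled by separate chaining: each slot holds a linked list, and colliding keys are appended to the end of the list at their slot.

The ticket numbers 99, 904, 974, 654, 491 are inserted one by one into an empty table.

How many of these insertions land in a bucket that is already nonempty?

99 -> bucket 1
904 -> bucket 1 (collision)
974 -> bucket 1 (collision)
654 -> bucket 0
491 -> bucket 1 (collision)
Final buckets:
0: 654
1: 99 -> 904 -> 974 -> 491
2: _
3: _
4: _
5: _
6: _

3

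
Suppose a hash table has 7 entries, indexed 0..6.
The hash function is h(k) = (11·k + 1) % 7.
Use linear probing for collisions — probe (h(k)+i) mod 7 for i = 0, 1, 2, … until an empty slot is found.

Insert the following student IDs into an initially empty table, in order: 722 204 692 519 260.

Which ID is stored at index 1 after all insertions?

260

722 hashes to 5; slot 5 is free => place at 5.
204 hashes to 5; 5 taken => place at 6.
692 hashes to 4; slot 4 is free => place at 4.
519 hashes to 5; 5,6 taken => place at 0.
260 hashes to 5; 5,6,0 taken => place at 1.
Table: [519, 260, ., ., 692, 722, 204]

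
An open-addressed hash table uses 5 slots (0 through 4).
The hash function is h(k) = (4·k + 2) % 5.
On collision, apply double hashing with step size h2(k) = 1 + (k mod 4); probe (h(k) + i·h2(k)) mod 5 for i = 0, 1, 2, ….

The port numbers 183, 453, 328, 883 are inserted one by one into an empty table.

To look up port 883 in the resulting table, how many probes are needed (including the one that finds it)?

183: h=4 -> slot 4
453: h=4, h2=2, probe 4,1 -> slot 1
328: h=4, h2=1, probe 4,0 -> slot 0
883: h=4, h2=4, probe 4,3 -> slot 3
Table: [328, 453, _, 883, 183]
Lookup 883: h=4, h2=4, probe 4,3 → found at 3.

2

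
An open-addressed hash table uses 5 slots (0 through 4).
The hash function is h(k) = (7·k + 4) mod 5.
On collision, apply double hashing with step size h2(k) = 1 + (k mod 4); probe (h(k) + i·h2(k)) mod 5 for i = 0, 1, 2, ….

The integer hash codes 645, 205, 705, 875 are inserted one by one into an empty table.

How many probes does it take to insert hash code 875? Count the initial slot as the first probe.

645: h=4 -> slot 4
205: h=4, h2=2, probe 4,1 -> slot 1
705: h=4, h2=2, probe 4,1,3 -> slot 3
875: h=4, h2=4, probe 4,3,2 -> slot 2
Table: [_, 205, 875, 705, 645]

3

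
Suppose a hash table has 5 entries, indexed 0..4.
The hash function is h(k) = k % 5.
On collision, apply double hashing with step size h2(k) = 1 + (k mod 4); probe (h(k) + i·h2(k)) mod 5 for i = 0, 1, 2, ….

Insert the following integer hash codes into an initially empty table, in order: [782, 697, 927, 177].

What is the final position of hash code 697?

4

782: h=2 → slot 2
697: h=2, h2=2, probe 2,4 → slot 4
927: h=2, h2=4, probe 2,1 → slot 1
177: h=2, h2=2, probe 2,4,1,3 → slot 3
Table: [—, 927, 782, 177, 697]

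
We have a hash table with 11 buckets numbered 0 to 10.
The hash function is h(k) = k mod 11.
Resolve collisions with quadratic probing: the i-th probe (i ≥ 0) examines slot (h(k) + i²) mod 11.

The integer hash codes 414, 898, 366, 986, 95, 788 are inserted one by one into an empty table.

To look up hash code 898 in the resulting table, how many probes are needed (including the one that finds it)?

Insert 414: h=7, slot 7 empty -> index 7.
Insert 898: h=7, slot 7 occupied -> index 8.
Insert 366: h=3, slot 3 empty -> index 3.
Insert 986: h=7, slots 7,8 occupied -> index 0.
Insert 95: h=7, slots 7,8,0 occupied -> index 5.
Insert 788: h=7, slots 7,8,0,5 occupied -> index 1.
Table: [986, 788, —, 366, —, 95, —, 414, 898, —, —]
Lookup 898: h=7, probe 7,8 → found at 8.

2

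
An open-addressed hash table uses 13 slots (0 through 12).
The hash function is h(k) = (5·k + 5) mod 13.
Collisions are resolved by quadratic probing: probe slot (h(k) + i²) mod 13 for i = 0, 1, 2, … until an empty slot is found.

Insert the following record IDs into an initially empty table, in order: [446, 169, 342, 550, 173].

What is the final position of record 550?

3

446 hashes to 12; slot 12 is free -> place at 12.
169 hashes to 5; slot 5 is free -> place at 5.
342 hashes to 12; 12 taken -> place at 0.
550 hashes to 12; 12,0 taken -> place at 3.
173 hashes to 12; 12,0,3 taken -> place at 8.
Table: [342, ., ., 550, ., 169, ., ., 173, ., ., ., 446]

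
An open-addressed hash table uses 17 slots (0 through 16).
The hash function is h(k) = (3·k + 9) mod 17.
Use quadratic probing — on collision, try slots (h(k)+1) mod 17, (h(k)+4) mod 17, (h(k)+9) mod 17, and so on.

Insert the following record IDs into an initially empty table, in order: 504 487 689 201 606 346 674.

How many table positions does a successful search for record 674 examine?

Insert 504: h=8, slot 8 empty → index 8.
Insert 487: h=8, slot 8 occupied → index 9.
Insert 689: h=2, slot 2 empty → index 2.
Insert 201: h=0, slot 0 empty → index 0.
Insert 606: h=8, slots 8,9 occupied → index 12.
Insert 346: h=10, slot 10 empty → index 10.
Insert 674: h=8, slots 8,9,12,0 occupied → index 7.
Table: [201, -, 689, -, -, -, -, 674, 504, 487, 346, -, 606, -, -, -, -]
Lookup 674: h=8, probe 8,9,12,0,7 → found at 7.

5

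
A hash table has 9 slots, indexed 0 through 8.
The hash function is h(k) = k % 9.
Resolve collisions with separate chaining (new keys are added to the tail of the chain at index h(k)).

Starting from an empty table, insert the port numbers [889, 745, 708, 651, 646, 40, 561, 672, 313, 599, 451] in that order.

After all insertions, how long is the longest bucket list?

4

889 -> bucket 7
745 -> bucket 7 (collision)
708 -> bucket 6
651 -> bucket 3
646 -> bucket 7 (collision)
40 -> bucket 4
561 -> bucket 3 (collision)
672 -> bucket 6 (collision)
313 -> bucket 7 (collision)
599 -> bucket 5
451 -> bucket 1
Final buckets:
0: .
1: 451
2: .
3: 651 -> 561
4: 40
5: 599
6: 708 -> 672
7: 889 -> 745 -> 646 -> 313
8: .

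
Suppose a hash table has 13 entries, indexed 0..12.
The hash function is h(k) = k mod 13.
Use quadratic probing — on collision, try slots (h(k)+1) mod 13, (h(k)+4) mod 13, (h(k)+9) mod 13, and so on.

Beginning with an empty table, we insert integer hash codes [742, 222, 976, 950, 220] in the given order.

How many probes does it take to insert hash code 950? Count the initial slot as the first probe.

4

742 hashes to 1; slot 1 is free => place at 1.
222 hashes to 1; 1 taken => place at 2.
976 hashes to 1; 1,2 taken => place at 5.
950 hashes to 1; 1,2,5 taken => place at 10.
220 hashes to 12; slot 12 is free => place at 12.
Table: [—, 742, 222, —, —, 976, —, —, —, —, 950, —, 220]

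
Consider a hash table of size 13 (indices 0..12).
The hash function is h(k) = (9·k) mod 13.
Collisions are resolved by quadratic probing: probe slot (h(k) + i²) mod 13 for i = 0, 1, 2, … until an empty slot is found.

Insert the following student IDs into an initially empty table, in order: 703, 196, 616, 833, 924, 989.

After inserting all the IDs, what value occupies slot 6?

703: h=9 → slot 9
196: h=9, probe 9,10 → slot 10
616: h=6 → slot 6
833: h=9, probe 9,10,0 → slot 0
924: h=9, probe 9,10,0,5 → slot 5
989: h=9, probe 9,10,0,5,12 → slot 12
Table: [833, ∅, ∅, ∅, ∅, 924, 616, ∅, ∅, 703, 196, ∅, 989]

616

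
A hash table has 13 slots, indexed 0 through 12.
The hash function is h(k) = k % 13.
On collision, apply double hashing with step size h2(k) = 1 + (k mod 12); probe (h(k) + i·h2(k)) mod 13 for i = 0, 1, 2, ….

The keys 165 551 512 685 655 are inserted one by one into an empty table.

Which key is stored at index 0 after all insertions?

655

165 hashes to 9; slot 9 is free => place at 9.
551 hashes to 5; slot 5 is free => place at 5.
512 hashes to 5, h2=9; 5 taken => place at 1.
685 hashes to 9, h2=2; 9 taken => place at 11.
655 hashes to 5, h2=8; 5 taken => place at 0.
Table: [655, 512, _, _, _, 551, _, _, _, 165, _, 685, _]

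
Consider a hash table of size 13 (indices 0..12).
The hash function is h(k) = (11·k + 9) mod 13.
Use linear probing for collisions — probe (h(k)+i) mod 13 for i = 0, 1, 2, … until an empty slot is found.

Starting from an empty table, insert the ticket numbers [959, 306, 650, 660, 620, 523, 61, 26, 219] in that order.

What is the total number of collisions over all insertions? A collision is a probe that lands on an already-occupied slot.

959 hashes to 2; slot 2 is free → place at 2.
306 hashes to 8; slot 8 is free → place at 8.
650 hashes to 9; slot 9 is free → place at 9.
660 hashes to 2; 2 taken → place at 3.
620 hashes to 4; slot 4 is free → place at 4.
523 hashes to 3; 3,4 taken → place at 5.
61 hashes to 4; 4,5 taken → place at 6.
26 hashes to 9; 9 taken → place at 10.
219 hashes to 0; slot 0 is free → place at 0.
Table: [219, ∅, 959, 660, 620, 523, 61, ∅, 306, 650, 26, ∅, ∅]

6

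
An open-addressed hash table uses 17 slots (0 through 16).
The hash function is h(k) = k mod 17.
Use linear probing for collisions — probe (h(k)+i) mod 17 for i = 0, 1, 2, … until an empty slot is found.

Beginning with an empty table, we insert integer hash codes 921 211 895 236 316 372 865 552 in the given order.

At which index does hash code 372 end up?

16

921: h=3 => slot 3
211: h=7 => slot 7
895: h=11 => slot 11
236: h=15 => slot 15
316: h=10 => slot 10
372: h=15, probe 15,16 => slot 16
865: h=15, probe 15,16,0 => slot 0
552: h=8 => slot 8
Table: [865, ., ., 921, ., ., ., 211, 552, ., 316, 895, ., ., ., 236, 372]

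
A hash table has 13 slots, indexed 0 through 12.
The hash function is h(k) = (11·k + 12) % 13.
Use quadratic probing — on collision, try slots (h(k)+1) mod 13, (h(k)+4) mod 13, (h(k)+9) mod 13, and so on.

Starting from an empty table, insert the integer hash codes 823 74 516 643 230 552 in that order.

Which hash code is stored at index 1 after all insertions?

823: h=4 => slot 4
74: h=7 => slot 7
516: h=7, probe 7,8 => slot 8
643: h=0 => slot 0
230: h=7, probe 7,8,11 => slot 11
552: h=0, probe 0,1 => slot 1
Table: [643, 552, -, -, 823, -, -, 74, 516, -, -, 230, -]

552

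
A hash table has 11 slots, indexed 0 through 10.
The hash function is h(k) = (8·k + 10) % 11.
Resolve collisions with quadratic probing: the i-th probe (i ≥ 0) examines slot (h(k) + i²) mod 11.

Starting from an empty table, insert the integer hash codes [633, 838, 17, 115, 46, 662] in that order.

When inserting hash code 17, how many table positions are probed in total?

Insert 633: h=3, slot 3 empty => index 3.
Insert 838: h=4, slot 4 empty => index 4.
Insert 17: h=3, slots 3,4 occupied => index 7.
Insert 115: h=6, slot 6 empty => index 6.
Insert 46: h=4, slot 4 occupied => index 5.
Insert 662: h=4, slots 4,5 occupied => index 8.
Table: [_, _, _, 633, 838, 46, 115, 17, 662, _, _]

3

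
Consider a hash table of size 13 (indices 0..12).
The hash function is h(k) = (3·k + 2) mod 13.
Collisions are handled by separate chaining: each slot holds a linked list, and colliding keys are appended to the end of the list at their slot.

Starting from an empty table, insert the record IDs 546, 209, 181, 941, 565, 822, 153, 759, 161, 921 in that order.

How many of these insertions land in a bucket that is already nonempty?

2

546 -> bucket 2
209 -> bucket 5
181 -> bucket 12
941 -> bucket 4
565 -> bucket 7
822 -> bucket 11
153 -> bucket 6
759 -> bucket 4 (collision)
161 -> bucket 4 (collision)
921 -> bucket 9
Final buckets:
0: -
1: -
2: 546
3: -
4: 941 -> 759 -> 161
5: 209
6: 153
7: 565
8: -
9: 921
10: -
11: 822
12: 181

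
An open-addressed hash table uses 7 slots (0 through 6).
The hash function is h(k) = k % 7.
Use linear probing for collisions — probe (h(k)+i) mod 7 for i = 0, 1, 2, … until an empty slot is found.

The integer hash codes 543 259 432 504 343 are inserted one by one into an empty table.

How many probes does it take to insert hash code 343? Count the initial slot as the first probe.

3

543 hashes to 4; slot 4 is free → place at 4.
259 hashes to 0; slot 0 is free → place at 0.
432 hashes to 5; slot 5 is free → place at 5.
504 hashes to 0; 0 taken → place at 1.
343 hashes to 0; 0,1 taken → place at 2.
Table: [259, 504, 343, ., 543, 432, .]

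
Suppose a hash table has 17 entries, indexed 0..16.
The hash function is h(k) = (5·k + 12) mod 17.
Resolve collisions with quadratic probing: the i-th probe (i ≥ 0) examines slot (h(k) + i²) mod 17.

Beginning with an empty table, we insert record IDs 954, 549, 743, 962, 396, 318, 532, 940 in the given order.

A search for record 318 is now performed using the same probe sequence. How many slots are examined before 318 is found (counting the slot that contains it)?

3

954 hashes to 5; slot 5 is free → place at 5.
549 hashes to 3; slot 3 is free → place at 3.
743 hashes to 4; slot 4 is free → place at 4.
962 hashes to 11; slot 11 is free → place at 11.
396 hashes to 3; 3,4 taken → place at 7.
318 hashes to 4; 4,5 taken → place at 8.
532 hashes to 3; 3,4,7 taken → place at 12.
940 hashes to 3; 3,4,7,12 taken → place at 2.
Table: [∅, ∅, 940, 549, 743, 954, ∅, 396, 318, ∅, ∅, 962, 532, ∅, ∅, ∅, ∅]
Lookup 318: h=4, probe 4,5,8 → found at 8.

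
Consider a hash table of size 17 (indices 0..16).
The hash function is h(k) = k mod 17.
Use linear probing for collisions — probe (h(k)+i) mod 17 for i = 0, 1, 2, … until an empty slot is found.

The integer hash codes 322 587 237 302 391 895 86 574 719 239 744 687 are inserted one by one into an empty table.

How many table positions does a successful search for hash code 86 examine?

322: h=16 -> slot 16
587: h=9 -> slot 9
237: h=16, probe 16,0 -> slot 0
302: h=13 -> slot 13
391: h=0, probe 0,1 -> slot 1
895: h=11 -> slot 11
86: h=1, probe 1,2 -> slot 2
574: h=13, probe 13,14 -> slot 14
719: h=5 -> slot 5
239: h=1, probe 1,2,3 -> slot 3
744: h=13, probe 13,14,15 -> slot 15
687: h=7 -> slot 7
Table: [237, 391, 86, 239, -, 719, -, 687, -, 587, -, 895, -, 302, 574, 744, 322]
Lookup 86: h=1, probe 1,2 → found at 2.

2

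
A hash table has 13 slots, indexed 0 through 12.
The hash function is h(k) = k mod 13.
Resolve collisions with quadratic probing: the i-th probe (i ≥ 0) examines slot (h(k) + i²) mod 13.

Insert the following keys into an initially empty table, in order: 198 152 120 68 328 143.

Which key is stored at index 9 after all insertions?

152

Insert 198: h=3, slot 3 empty -> index 3.
Insert 152: h=9, slot 9 empty -> index 9.
Insert 120: h=3, slot 3 occupied -> index 4.
Insert 68: h=3, slots 3,4 occupied -> index 7.
Insert 328: h=3, slots 3,4,7 occupied -> index 12.
Insert 143: h=0, slot 0 empty -> index 0.
Table: [143, ., ., 198, 120, ., ., 68, ., 152, ., ., 328]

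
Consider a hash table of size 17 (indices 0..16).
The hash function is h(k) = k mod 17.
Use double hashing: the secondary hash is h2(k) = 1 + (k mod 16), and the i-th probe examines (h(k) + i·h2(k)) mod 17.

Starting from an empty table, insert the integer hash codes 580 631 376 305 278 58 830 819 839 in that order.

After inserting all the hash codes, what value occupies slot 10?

631

580 hashes to 2; slot 2 is free => place at 2.
631 hashes to 2, h2=8; 2 taken => place at 10.
376 hashes to 2, h2=9; 2 taken => place at 11.
305 hashes to 16; slot 16 is free => place at 16.
278 hashes to 6; slot 6 is free => place at 6.
58 hashes to 7; slot 7 is free => place at 7.
830 hashes to 14; slot 14 is free => place at 14.
819 hashes to 3; slot 3 is free => place at 3.
839 hashes to 6, h2=8; 6,14 taken => place at 5.
Table: [∅, ∅, 580, 819, ∅, 839, 278, 58, ∅, ∅, 631, 376, ∅, ∅, 830, ∅, 305]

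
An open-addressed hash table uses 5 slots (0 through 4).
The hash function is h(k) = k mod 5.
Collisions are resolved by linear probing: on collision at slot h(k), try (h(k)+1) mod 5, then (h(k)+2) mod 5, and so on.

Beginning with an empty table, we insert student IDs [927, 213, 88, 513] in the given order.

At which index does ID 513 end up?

0

Insert 927: h=2, slot 2 empty => index 2.
Insert 213: h=3, slot 3 empty => index 3.
Insert 88: h=3, slot 3 occupied => index 4.
Insert 513: h=3, slots 3,4 occupied => index 0.
Table: [513, _, 927, 213, 88]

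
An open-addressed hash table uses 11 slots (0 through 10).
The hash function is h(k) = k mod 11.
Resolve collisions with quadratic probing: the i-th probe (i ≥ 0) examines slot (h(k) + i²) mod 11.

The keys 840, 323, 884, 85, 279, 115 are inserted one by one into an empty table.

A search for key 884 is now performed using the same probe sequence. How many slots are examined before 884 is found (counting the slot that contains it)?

840: h=4 -> slot 4
323: h=4, probe 4,5 -> slot 5
884: h=4, probe 4,5,8 -> slot 8
85: h=8, probe 8,9 -> slot 9
279: h=4, probe 4,5,8,2 -> slot 2
115: h=5, probe 5,6 -> slot 6
Table: [—, —, 279, —, 840, 323, 115, —, 884, 85, —]
Lookup 884: h=4, probe 4,5,8 → found at 8.

3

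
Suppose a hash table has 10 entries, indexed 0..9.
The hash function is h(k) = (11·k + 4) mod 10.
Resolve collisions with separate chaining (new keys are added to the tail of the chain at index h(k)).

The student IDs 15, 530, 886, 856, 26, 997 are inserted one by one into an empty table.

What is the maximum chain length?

3

15 -> bucket 9
530 -> bucket 4
886 -> bucket 0
856 -> bucket 0 (collision)
26 -> bucket 0 (collision)
997 -> bucket 1
Final buckets:
0: 886 -> 856 -> 26
1: 997
2: ∅
3: ∅
4: 530
5: ∅
6: ∅
7: ∅
8: ∅
9: 15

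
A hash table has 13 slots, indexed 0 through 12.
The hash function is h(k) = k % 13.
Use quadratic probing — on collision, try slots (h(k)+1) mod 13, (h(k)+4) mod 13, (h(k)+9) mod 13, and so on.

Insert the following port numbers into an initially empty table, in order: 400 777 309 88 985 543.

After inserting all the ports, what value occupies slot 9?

543

400 hashes to 10; slot 10 is free => place at 10.
777 hashes to 10; 10 taken => place at 11.
309 hashes to 10; 10,11 taken => place at 1.
88 hashes to 10; 10,11,1 taken => place at 6.
985 hashes to 10; 10,11,1,6 taken => place at 0.
543 hashes to 10; 10,11,1,6,0 taken => place at 9.
Table: [985, 309, _, _, _, _, 88, _, _, 543, 400, 777, _]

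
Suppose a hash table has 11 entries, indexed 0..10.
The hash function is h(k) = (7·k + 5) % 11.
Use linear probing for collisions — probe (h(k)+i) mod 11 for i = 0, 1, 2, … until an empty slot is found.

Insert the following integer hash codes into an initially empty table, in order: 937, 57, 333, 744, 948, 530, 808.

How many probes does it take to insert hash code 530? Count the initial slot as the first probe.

937: h=8 → slot 8
57: h=8, probe 8,9 → slot 9
333: h=4 → slot 4
744: h=10 → slot 10
948: h=8, probe 8,9,10,0 → slot 0
530: h=8, probe 8,9,10,0,1 → slot 1
808: h=7 → slot 7
Table: [948, 530, -, -, 333, -, -, 808, 937, 57, 744]

5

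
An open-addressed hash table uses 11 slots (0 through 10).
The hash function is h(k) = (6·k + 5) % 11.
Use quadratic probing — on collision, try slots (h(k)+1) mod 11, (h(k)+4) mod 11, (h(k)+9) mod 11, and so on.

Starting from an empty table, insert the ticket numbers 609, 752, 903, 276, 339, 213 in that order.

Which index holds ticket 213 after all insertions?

Insert 609: h=7, slot 7 empty => index 7.
Insert 752: h=7, slot 7 occupied => index 8.
Insert 903: h=0, slot 0 empty => index 0.
Insert 276: h=0, slot 0 occupied => index 1.
Insert 339: h=4, slot 4 empty => index 4.
Insert 213: h=7, slots 7,8,0 occupied => index 5.
Table: [903, 276, _, _, 339, 213, _, 609, 752, _, _]

5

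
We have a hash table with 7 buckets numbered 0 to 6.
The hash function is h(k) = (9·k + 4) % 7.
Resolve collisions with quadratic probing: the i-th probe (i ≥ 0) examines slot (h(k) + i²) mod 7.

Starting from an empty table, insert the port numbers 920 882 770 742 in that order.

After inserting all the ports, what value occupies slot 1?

742

920: h=3 → slot 3
882: h=4 → slot 4
770: h=4, probe 4,5 → slot 5
742: h=4, probe 4,5,1 → slot 1
Table: [_, 742, _, 920, 882, 770, _]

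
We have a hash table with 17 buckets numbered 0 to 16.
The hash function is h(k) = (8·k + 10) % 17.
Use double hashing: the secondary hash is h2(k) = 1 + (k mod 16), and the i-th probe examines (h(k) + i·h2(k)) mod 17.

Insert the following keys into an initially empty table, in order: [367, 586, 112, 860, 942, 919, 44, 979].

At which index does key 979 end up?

Insert 367: h=5, slot 5 empty -> index 5.
Insert 586: h=6, slot 6 empty -> index 6.
Insert 112: h=5, h2=1, slots 5,6 occupied -> index 7.
Insert 860: h=5, h2=13, slot 5 occupied -> index 1.
Insert 942: h=15, slot 15 empty -> index 15.
Insert 919: h=1, h2=8, slot 1 occupied -> index 9.
Insert 44: h=5, h2=13, slots 5,1 occupied -> index 14.
Insert 979: h=5, h2=4, slots 5,9 occupied -> index 13.
Table: [., 860, ., ., ., 367, 586, 112, ., 919, ., ., ., 979, 44, 942, .]

13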